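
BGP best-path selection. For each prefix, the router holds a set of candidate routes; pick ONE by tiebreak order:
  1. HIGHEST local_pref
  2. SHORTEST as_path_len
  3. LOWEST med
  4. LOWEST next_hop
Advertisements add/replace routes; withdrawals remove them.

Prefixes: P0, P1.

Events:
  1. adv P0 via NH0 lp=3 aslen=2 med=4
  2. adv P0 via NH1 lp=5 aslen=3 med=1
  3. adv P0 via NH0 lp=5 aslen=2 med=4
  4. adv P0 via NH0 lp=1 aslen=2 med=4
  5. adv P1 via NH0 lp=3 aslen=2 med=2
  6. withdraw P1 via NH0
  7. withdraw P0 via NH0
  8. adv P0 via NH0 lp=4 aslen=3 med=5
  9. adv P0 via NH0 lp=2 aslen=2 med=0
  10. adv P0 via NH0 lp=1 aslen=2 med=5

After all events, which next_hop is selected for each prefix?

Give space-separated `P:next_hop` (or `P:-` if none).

Answer: P0:NH1 P1:-

Derivation:
Op 1: best P0=NH0 P1=-
Op 2: best P0=NH1 P1=-
Op 3: best P0=NH0 P1=-
Op 4: best P0=NH1 P1=-
Op 5: best P0=NH1 P1=NH0
Op 6: best P0=NH1 P1=-
Op 7: best P0=NH1 P1=-
Op 8: best P0=NH1 P1=-
Op 9: best P0=NH1 P1=-
Op 10: best P0=NH1 P1=-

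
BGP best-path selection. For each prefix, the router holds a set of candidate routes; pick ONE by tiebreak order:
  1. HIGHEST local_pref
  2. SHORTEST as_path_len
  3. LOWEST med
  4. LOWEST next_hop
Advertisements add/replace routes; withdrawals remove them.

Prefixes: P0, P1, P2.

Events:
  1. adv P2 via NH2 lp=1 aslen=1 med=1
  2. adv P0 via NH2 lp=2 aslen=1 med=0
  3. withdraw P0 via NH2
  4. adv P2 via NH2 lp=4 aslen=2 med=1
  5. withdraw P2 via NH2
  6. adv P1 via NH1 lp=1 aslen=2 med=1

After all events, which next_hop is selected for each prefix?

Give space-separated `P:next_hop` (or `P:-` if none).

Op 1: best P0=- P1=- P2=NH2
Op 2: best P0=NH2 P1=- P2=NH2
Op 3: best P0=- P1=- P2=NH2
Op 4: best P0=- P1=- P2=NH2
Op 5: best P0=- P1=- P2=-
Op 6: best P0=- P1=NH1 P2=-

Answer: P0:- P1:NH1 P2:-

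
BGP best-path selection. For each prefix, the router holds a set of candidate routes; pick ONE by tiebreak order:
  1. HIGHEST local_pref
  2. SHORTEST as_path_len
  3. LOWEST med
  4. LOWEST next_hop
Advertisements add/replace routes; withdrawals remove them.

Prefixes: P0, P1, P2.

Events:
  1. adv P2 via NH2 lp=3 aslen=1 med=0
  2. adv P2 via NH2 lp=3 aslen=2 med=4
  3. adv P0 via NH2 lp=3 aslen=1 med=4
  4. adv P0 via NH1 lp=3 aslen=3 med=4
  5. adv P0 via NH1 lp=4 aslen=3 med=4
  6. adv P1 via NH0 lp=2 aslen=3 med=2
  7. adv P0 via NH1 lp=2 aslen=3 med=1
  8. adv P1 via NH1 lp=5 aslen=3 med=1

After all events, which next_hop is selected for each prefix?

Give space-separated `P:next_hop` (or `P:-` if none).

Op 1: best P0=- P1=- P2=NH2
Op 2: best P0=- P1=- P2=NH2
Op 3: best P0=NH2 P1=- P2=NH2
Op 4: best P0=NH2 P1=- P2=NH2
Op 5: best P0=NH1 P1=- P2=NH2
Op 6: best P0=NH1 P1=NH0 P2=NH2
Op 7: best P0=NH2 P1=NH0 P2=NH2
Op 8: best P0=NH2 P1=NH1 P2=NH2

Answer: P0:NH2 P1:NH1 P2:NH2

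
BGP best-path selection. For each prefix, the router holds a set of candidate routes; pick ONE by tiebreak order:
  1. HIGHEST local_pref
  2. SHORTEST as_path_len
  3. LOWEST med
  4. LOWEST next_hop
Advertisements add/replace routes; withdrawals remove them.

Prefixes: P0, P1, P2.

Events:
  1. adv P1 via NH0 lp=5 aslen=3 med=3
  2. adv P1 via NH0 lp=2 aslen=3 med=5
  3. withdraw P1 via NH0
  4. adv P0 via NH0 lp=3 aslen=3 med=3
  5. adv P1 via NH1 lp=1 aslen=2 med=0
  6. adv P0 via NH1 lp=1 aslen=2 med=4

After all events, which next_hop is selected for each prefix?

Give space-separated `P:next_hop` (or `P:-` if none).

Answer: P0:NH0 P1:NH1 P2:-

Derivation:
Op 1: best P0=- P1=NH0 P2=-
Op 2: best P0=- P1=NH0 P2=-
Op 3: best P0=- P1=- P2=-
Op 4: best P0=NH0 P1=- P2=-
Op 5: best P0=NH0 P1=NH1 P2=-
Op 6: best P0=NH0 P1=NH1 P2=-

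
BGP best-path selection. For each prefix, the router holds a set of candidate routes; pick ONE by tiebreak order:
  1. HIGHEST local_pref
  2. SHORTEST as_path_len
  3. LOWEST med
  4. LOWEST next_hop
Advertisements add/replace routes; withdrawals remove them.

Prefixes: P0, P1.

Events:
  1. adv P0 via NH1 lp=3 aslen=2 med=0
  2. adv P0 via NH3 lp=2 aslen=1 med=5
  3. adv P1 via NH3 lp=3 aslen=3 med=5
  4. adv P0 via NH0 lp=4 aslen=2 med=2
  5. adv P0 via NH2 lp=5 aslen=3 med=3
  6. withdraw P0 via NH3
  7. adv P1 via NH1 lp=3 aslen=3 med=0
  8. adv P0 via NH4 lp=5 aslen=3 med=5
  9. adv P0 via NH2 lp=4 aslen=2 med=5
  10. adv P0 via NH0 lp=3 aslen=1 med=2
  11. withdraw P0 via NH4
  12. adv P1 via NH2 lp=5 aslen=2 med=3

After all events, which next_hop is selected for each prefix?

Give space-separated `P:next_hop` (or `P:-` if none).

Answer: P0:NH2 P1:NH2

Derivation:
Op 1: best P0=NH1 P1=-
Op 2: best P0=NH1 P1=-
Op 3: best P0=NH1 P1=NH3
Op 4: best P0=NH0 P1=NH3
Op 5: best P0=NH2 P1=NH3
Op 6: best P0=NH2 P1=NH3
Op 7: best P0=NH2 P1=NH1
Op 8: best P0=NH2 P1=NH1
Op 9: best P0=NH4 P1=NH1
Op 10: best P0=NH4 P1=NH1
Op 11: best P0=NH2 P1=NH1
Op 12: best P0=NH2 P1=NH2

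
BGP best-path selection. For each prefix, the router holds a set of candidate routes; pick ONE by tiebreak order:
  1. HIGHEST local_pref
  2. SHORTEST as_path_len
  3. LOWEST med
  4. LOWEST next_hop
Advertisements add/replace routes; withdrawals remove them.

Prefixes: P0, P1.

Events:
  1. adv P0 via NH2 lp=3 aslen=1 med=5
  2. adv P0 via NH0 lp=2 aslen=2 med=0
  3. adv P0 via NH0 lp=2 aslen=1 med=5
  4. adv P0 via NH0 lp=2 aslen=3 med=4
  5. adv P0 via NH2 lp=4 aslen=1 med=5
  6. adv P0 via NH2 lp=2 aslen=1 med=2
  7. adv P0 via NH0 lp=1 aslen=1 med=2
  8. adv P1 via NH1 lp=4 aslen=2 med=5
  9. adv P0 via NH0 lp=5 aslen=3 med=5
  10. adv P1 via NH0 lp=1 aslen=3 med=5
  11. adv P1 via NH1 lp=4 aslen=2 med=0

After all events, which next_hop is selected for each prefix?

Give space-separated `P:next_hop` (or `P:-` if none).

Answer: P0:NH0 P1:NH1

Derivation:
Op 1: best P0=NH2 P1=-
Op 2: best P0=NH2 P1=-
Op 3: best P0=NH2 P1=-
Op 4: best P0=NH2 P1=-
Op 5: best P0=NH2 P1=-
Op 6: best P0=NH2 P1=-
Op 7: best P0=NH2 P1=-
Op 8: best P0=NH2 P1=NH1
Op 9: best P0=NH0 P1=NH1
Op 10: best P0=NH0 P1=NH1
Op 11: best P0=NH0 P1=NH1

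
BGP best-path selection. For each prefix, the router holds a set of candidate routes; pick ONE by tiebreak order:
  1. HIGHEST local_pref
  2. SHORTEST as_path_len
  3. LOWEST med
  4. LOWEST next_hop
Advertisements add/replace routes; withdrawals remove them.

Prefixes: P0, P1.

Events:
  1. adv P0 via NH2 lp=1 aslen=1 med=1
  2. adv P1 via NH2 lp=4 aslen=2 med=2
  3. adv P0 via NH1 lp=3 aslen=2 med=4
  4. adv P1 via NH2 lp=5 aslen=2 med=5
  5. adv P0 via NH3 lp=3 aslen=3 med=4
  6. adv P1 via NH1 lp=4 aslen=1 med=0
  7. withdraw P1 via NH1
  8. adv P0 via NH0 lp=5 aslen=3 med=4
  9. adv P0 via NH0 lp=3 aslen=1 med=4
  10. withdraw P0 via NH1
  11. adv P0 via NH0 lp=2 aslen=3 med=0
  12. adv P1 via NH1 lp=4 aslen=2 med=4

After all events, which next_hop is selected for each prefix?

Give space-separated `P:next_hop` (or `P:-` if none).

Answer: P0:NH3 P1:NH2

Derivation:
Op 1: best P0=NH2 P1=-
Op 2: best P0=NH2 P1=NH2
Op 3: best P0=NH1 P1=NH2
Op 4: best P0=NH1 P1=NH2
Op 5: best P0=NH1 P1=NH2
Op 6: best P0=NH1 P1=NH2
Op 7: best P0=NH1 P1=NH2
Op 8: best P0=NH0 P1=NH2
Op 9: best P0=NH0 P1=NH2
Op 10: best P0=NH0 P1=NH2
Op 11: best P0=NH3 P1=NH2
Op 12: best P0=NH3 P1=NH2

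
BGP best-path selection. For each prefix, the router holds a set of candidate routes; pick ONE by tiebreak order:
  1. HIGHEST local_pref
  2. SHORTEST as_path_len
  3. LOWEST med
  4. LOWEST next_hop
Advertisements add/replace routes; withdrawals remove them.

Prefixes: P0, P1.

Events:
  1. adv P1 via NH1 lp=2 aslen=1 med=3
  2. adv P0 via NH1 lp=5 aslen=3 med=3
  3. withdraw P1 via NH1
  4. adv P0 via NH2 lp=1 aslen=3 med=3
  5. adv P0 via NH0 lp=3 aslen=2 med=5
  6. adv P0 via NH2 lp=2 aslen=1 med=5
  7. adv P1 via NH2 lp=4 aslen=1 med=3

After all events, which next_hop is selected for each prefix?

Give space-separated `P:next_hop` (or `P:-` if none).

Op 1: best P0=- P1=NH1
Op 2: best P0=NH1 P1=NH1
Op 3: best P0=NH1 P1=-
Op 4: best P0=NH1 P1=-
Op 5: best P0=NH1 P1=-
Op 6: best P0=NH1 P1=-
Op 7: best P0=NH1 P1=NH2

Answer: P0:NH1 P1:NH2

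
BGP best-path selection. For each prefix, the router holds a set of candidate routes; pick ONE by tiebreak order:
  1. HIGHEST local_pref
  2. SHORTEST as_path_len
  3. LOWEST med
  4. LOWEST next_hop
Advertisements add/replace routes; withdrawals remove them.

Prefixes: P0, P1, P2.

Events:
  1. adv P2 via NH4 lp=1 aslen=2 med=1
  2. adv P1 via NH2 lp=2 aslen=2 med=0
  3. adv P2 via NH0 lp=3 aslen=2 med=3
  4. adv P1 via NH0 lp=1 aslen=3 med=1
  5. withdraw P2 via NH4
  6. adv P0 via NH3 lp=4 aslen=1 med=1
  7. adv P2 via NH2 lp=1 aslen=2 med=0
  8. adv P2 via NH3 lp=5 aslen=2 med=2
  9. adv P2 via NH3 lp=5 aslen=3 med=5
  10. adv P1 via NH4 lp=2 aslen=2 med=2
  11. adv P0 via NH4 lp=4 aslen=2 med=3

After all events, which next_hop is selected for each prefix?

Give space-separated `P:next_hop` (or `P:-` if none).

Op 1: best P0=- P1=- P2=NH4
Op 2: best P0=- P1=NH2 P2=NH4
Op 3: best P0=- P1=NH2 P2=NH0
Op 4: best P0=- P1=NH2 P2=NH0
Op 5: best P0=- P1=NH2 P2=NH0
Op 6: best P0=NH3 P1=NH2 P2=NH0
Op 7: best P0=NH3 P1=NH2 P2=NH0
Op 8: best P0=NH3 P1=NH2 P2=NH3
Op 9: best P0=NH3 P1=NH2 P2=NH3
Op 10: best P0=NH3 P1=NH2 P2=NH3
Op 11: best P0=NH3 P1=NH2 P2=NH3

Answer: P0:NH3 P1:NH2 P2:NH3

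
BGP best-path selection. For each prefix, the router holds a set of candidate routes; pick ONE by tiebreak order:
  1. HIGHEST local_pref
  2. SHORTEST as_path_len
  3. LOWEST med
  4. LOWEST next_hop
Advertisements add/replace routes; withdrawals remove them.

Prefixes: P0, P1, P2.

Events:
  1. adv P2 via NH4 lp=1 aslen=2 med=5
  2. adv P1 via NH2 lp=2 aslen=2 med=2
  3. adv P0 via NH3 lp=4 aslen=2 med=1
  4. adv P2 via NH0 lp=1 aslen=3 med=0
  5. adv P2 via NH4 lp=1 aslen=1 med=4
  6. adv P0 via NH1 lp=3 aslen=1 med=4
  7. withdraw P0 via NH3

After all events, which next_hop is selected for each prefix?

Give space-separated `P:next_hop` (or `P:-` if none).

Op 1: best P0=- P1=- P2=NH4
Op 2: best P0=- P1=NH2 P2=NH4
Op 3: best P0=NH3 P1=NH2 P2=NH4
Op 4: best P0=NH3 P1=NH2 P2=NH4
Op 5: best P0=NH3 P1=NH2 P2=NH4
Op 6: best P0=NH3 P1=NH2 P2=NH4
Op 7: best P0=NH1 P1=NH2 P2=NH4

Answer: P0:NH1 P1:NH2 P2:NH4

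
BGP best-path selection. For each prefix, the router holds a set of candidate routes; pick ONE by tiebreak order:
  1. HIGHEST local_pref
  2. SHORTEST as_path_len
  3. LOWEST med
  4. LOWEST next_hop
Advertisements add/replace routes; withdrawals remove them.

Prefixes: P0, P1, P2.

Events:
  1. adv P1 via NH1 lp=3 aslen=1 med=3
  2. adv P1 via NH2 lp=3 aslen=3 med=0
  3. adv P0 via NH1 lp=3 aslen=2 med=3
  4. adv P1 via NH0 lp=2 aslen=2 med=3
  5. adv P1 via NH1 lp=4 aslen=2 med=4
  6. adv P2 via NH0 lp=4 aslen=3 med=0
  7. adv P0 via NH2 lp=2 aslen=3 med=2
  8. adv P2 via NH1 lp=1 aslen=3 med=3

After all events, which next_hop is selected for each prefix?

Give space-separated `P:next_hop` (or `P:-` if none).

Answer: P0:NH1 P1:NH1 P2:NH0

Derivation:
Op 1: best P0=- P1=NH1 P2=-
Op 2: best P0=- P1=NH1 P2=-
Op 3: best P0=NH1 P1=NH1 P2=-
Op 4: best P0=NH1 P1=NH1 P2=-
Op 5: best P0=NH1 P1=NH1 P2=-
Op 6: best P0=NH1 P1=NH1 P2=NH0
Op 7: best P0=NH1 P1=NH1 P2=NH0
Op 8: best P0=NH1 P1=NH1 P2=NH0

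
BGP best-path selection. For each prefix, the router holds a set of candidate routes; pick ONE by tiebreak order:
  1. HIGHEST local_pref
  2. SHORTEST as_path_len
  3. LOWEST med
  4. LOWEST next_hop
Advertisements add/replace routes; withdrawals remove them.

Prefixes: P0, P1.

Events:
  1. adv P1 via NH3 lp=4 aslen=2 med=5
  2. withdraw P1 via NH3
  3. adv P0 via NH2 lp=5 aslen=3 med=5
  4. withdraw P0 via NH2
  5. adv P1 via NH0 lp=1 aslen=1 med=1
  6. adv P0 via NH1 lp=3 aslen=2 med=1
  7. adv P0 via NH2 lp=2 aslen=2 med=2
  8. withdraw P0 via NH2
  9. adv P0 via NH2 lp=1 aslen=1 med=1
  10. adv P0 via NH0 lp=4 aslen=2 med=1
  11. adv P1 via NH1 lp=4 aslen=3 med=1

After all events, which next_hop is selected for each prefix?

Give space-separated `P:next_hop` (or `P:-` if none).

Answer: P0:NH0 P1:NH1

Derivation:
Op 1: best P0=- P1=NH3
Op 2: best P0=- P1=-
Op 3: best P0=NH2 P1=-
Op 4: best P0=- P1=-
Op 5: best P0=- P1=NH0
Op 6: best P0=NH1 P1=NH0
Op 7: best P0=NH1 P1=NH0
Op 8: best P0=NH1 P1=NH0
Op 9: best P0=NH1 P1=NH0
Op 10: best P0=NH0 P1=NH0
Op 11: best P0=NH0 P1=NH1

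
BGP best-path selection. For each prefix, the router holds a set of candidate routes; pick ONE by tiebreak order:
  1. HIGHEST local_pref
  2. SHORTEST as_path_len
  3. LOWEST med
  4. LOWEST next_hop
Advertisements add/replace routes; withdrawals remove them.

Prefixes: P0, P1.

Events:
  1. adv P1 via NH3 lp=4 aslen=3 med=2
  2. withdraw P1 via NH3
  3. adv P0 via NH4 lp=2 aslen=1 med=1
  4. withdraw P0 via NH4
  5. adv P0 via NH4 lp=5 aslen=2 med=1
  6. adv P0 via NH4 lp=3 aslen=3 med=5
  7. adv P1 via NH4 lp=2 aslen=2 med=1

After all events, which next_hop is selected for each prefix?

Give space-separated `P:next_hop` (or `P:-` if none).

Answer: P0:NH4 P1:NH4

Derivation:
Op 1: best P0=- P1=NH3
Op 2: best P0=- P1=-
Op 3: best P0=NH4 P1=-
Op 4: best P0=- P1=-
Op 5: best P0=NH4 P1=-
Op 6: best P0=NH4 P1=-
Op 7: best P0=NH4 P1=NH4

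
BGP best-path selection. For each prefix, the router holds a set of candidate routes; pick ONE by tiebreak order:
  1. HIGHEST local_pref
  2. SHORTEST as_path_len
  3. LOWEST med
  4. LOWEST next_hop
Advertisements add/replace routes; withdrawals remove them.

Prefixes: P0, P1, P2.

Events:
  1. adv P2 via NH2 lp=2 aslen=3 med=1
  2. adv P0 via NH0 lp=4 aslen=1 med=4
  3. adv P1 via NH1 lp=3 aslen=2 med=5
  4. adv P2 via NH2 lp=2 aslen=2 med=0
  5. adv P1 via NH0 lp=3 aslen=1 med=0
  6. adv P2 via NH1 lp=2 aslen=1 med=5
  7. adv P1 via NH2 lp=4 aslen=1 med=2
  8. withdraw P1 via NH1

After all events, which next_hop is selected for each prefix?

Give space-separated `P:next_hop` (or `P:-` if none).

Op 1: best P0=- P1=- P2=NH2
Op 2: best P0=NH0 P1=- P2=NH2
Op 3: best P0=NH0 P1=NH1 P2=NH2
Op 4: best P0=NH0 P1=NH1 P2=NH2
Op 5: best P0=NH0 P1=NH0 P2=NH2
Op 6: best P0=NH0 P1=NH0 P2=NH1
Op 7: best P0=NH0 P1=NH2 P2=NH1
Op 8: best P0=NH0 P1=NH2 P2=NH1

Answer: P0:NH0 P1:NH2 P2:NH1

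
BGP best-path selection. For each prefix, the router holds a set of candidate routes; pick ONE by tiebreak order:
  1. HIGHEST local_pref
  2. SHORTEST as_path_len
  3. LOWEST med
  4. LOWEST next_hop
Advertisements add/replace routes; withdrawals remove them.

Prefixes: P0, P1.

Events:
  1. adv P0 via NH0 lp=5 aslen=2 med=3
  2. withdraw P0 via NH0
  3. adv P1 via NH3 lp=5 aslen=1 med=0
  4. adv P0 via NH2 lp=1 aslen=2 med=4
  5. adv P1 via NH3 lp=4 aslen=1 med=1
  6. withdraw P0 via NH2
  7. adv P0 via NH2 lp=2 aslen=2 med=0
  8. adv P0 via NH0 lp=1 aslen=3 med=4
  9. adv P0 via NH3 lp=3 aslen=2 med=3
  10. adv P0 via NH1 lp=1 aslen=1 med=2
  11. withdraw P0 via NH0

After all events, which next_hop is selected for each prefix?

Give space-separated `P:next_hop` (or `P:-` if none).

Answer: P0:NH3 P1:NH3

Derivation:
Op 1: best P0=NH0 P1=-
Op 2: best P0=- P1=-
Op 3: best P0=- P1=NH3
Op 4: best P0=NH2 P1=NH3
Op 5: best P0=NH2 P1=NH3
Op 6: best P0=- P1=NH3
Op 7: best P0=NH2 P1=NH3
Op 8: best P0=NH2 P1=NH3
Op 9: best P0=NH3 P1=NH3
Op 10: best P0=NH3 P1=NH3
Op 11: best P0=NH3 P1=NH3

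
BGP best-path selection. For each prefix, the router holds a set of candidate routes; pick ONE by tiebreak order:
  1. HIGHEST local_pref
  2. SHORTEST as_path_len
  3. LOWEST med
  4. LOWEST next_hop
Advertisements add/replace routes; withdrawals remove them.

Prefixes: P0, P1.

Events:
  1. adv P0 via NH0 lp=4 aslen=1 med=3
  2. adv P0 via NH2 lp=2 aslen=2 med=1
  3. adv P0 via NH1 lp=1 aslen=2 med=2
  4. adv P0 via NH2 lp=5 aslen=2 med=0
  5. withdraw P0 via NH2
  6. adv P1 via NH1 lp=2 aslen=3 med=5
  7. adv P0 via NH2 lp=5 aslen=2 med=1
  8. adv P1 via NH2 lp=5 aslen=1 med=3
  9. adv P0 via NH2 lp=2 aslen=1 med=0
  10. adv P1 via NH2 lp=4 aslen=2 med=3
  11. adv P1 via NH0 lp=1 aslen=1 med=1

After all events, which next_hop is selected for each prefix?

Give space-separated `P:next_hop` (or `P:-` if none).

Answer: P0:NH0 P1:NH2

Derivation:
Op 1: best P0=NH0 P1=-
Op 2: best P0=NH0 P1=-
Op 3: best P0=NH0 P1=-
Op 4: best P0=NH2 P1=-
Op 5: best P0=NH0 P1=-
Op 6: best P0=NH0 P1=NH1
Op 7: best P0=NH2 P1=NH1
Op 8: best P0=NH2 P1=NH2
Op 9: best P0=NH0 P1=NH2
Op 10: best P0=NH0 P1=NH2
Op 11: best P0=NH0 P1=NH2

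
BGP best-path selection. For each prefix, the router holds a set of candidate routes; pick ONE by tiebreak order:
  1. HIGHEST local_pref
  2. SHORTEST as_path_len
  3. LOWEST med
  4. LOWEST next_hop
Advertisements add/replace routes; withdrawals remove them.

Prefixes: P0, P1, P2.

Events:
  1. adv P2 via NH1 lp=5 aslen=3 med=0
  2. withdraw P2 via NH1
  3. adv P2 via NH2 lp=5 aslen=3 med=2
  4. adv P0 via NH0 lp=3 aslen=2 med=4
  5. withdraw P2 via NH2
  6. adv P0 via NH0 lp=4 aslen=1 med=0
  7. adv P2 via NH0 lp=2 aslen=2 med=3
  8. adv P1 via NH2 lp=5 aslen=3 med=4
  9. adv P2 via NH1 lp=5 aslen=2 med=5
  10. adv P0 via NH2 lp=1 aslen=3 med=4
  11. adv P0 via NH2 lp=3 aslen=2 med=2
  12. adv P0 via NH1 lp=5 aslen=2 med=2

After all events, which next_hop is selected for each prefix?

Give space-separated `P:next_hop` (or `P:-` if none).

Op 1: best P0=- P1=- P2=NH1
Op 2: best P0=- P1=- P2=-
Op 3: best P0=- P1=- P2=NH2
Op 4: best P0=NH0 P1=- P2=NH2
Op 5: best P0=NH0 P1=- P2=-
Op 6: best P0=NH0 P1=- P2=-
Op 7: best P0=NH0 P1=- P2=NH0
Op 8: best P0=NH0 P1=NH2 P2=NH0
Op 9: best P0=NH0 P1=NH2 P2=NH1
Op 10: best P0=NH0 P1=NH2 P2=NH1
Op 11: best P0=NH0 P1=NH2 P2=NH1
Op 12: best P0=NH1 P1=NH2 P2=NH1

Answer: P0:NH1 P1:NH2 P2:NH1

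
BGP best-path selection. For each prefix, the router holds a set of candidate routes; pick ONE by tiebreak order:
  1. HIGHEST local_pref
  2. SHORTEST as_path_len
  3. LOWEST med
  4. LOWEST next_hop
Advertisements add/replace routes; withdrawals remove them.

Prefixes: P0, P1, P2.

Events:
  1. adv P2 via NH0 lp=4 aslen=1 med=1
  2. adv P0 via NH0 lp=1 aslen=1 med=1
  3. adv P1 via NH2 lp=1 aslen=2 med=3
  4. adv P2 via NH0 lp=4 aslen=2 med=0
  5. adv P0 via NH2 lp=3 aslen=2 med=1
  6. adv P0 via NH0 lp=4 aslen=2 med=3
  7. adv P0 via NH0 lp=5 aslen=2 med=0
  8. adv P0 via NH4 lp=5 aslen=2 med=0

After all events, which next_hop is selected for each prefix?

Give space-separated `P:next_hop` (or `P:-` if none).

Op 1: best P0=- P1=- P2=NH0
Op 2: best P0=NH0 P1=- P2=NH0
Op 3: best P0=NH0 P1=NH2 P2=NH0
Op 4: best P0=NH0 P1=NH2 P2=NH0
Op 5: best P0=NH2 P1=NH2 P2=NH0
Op 6: best P0=NH0 P1=NH2 P2=NH0
Op 7: best P0=NH0 P1=NH2 P2=NH0
Op 8: best P0=NH0 P1=NH2 P2=NH0

Answer: P0:NH0 P1:NH2 P2:NH0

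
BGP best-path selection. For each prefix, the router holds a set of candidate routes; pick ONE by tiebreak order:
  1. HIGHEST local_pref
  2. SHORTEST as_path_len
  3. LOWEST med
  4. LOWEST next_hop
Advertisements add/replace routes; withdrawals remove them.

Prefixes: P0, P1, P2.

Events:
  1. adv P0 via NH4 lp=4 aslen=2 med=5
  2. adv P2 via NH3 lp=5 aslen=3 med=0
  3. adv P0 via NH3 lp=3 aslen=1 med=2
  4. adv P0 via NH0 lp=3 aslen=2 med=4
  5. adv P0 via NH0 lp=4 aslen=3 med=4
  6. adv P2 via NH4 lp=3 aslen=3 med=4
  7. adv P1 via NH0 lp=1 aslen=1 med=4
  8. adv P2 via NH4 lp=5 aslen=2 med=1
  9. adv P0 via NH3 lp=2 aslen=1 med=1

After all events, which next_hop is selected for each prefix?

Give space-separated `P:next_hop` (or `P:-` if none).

Answer: P0:NH4 P1:NH0 P2:NH4

Derivation:
Op 1: best P0=NH4 P1=- P2=-
Op 2: best P0=NH4 P1=- P2=NH3
Op 3: best P0=NH4 P1=- P2=NH3
Op 4: best P0=NH4 P1=- P2=NH3
Op 5: best P0=NH4 P1=- P2=NH3
Op 6: best P0=NH4 P1=- P2=NH3
Op 7: best P0=NH4 P1=NH0 P2=NH3
Op 8: best P0=NH4 P1=NH0 P2=NH4
Op 9: best P0=NH4 P1=NH0 P2=NH4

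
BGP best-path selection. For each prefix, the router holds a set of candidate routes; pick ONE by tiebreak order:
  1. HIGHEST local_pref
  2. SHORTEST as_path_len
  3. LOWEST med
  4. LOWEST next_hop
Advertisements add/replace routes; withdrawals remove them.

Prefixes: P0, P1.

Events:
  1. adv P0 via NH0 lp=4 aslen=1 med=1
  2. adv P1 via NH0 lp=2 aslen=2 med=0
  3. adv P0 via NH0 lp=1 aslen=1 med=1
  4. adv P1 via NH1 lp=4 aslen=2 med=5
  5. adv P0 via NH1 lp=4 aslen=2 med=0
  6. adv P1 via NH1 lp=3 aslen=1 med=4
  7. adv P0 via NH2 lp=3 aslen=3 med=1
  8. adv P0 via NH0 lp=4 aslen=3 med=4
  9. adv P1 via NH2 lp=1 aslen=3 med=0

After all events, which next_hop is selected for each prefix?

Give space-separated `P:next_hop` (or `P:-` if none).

Op 1: best P0=NH0 P1=-
Op 2: best P0=NH0 P1=NH0
Op 3: best P0=NH0 P1=NH0
Op 4: best P0=NH0 P1=NH1
Op 5: best P0=NH1 P1=NH1
Op 6: best P0=NH1 P1=NH1
Op 7: best P0=NH1 P1=NH1
Op 8: best P0=NH1 P1=NH1
Op 9: best P0=NH1 P1=NH1

Answer: P0:NH1 P1:NH1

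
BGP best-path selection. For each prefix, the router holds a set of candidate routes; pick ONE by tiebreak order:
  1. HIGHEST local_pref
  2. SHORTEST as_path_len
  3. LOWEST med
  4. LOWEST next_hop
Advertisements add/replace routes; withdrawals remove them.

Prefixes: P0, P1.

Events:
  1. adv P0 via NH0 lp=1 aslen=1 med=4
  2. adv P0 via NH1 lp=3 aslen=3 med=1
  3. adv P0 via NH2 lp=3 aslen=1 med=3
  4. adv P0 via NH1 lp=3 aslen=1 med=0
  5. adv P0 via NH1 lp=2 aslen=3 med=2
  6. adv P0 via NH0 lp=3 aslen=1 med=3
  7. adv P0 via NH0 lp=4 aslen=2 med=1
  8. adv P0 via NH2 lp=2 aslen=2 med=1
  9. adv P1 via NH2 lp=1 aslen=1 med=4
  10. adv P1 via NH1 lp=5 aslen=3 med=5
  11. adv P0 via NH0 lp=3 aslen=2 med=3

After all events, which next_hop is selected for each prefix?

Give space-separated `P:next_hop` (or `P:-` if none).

Answer: P0:NH0 P1:NH1

Derivation:
Op 1: best P0=NH0 P1=-
Op 2: best P0=NH1 P1=-
Op 3: best P0=NH2 P1=-
Op 4: best P0=NH1 P1=-
Op 5: best P0=NH2 P1=-
Op 6: best P0=NH0 P1=-
Op 7: best P0=NH0 P1=-
Op 8: best P0=NH0 P1=-
Op 9: best P0=NH0 P1=NH2
Op 10: best P0=NH0 P1=NH1
Op 11: best P0=NH0 P1=NH1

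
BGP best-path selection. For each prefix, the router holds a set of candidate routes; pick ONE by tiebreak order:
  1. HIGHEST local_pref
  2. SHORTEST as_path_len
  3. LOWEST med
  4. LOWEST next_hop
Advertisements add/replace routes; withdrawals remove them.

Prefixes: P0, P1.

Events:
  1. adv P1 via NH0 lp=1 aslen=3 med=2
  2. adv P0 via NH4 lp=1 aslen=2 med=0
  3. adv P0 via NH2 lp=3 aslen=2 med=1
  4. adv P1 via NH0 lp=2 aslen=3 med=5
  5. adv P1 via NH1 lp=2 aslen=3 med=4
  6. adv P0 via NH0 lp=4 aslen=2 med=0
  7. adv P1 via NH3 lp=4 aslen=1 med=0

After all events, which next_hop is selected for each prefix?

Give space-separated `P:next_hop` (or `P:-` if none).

Answer: P0:NH0 P1:NH3

Derivation:
Op 1: best P0=- P1=NH0
Op 2: best P0=NH4 P1=NH0
Op 3: best P0=NH2 P1=NH0
Op 4: best P0=NH2 P1=NH0
Op 5: best P0=NH2 P1=NH1
Op 6: best P0=NH0 P1=NH1
Op 7: best P0=NH0 P1=NH3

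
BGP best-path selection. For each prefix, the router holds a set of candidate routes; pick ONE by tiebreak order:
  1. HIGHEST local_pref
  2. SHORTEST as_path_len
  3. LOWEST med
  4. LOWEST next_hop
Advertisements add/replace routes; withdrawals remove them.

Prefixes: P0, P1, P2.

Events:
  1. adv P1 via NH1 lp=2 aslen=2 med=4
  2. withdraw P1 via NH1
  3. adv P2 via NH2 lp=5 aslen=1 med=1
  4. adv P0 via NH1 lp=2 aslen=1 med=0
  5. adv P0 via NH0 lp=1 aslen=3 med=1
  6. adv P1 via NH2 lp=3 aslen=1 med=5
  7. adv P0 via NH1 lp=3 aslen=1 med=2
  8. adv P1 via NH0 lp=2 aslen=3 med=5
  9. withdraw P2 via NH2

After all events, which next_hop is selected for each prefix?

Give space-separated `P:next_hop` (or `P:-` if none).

Op 1: best P0=- P1=NH1 P2=-
Op 2: best P0=- P1=- P2=-
Op 3: best P0=- P1=- P2=NH2
Op 4: best P0=NH1 P1=- P2=NH2
Op 5: best P0=NH1 P1=- P2=NH2
Op 6: best P0=NH1 P1=NH2 P2=NH2
Op 7: best P0=NH1 P1=NH2 P2=NH2
Op 8: best P0=NH1 P1=NH2 P2=NH2
Op 9: best P0=NH1 P1=NH2 P2=-

Answer: P0:NH1 P1:NH2 P2:-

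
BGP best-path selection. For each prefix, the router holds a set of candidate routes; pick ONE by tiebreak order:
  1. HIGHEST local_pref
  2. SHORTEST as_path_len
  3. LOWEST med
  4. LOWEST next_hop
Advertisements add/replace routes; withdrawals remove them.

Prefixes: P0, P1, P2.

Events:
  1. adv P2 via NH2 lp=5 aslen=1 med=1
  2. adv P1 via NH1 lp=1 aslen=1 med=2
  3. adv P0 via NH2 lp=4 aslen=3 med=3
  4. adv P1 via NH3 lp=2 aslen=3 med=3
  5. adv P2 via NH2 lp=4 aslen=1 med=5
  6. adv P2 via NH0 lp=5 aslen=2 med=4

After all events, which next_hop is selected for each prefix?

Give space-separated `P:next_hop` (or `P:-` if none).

Answer: P0:NH2 P1:NH3 P2:NH0

Derivation:
Op 1: best P0=- P1=- P2=NH2
Op 2: best P0=- P1=NH1 P2=NH2
Op 3: best P0=NH2 P1=NH1 P2=NH2
Op 4: best P0=NH2 P1=NH3 P2=NH2
Op 5: best P0=NH2 P1=NH3 P2=NH2
Op 6: best P0=NH2 P1=NH3 P2=NH0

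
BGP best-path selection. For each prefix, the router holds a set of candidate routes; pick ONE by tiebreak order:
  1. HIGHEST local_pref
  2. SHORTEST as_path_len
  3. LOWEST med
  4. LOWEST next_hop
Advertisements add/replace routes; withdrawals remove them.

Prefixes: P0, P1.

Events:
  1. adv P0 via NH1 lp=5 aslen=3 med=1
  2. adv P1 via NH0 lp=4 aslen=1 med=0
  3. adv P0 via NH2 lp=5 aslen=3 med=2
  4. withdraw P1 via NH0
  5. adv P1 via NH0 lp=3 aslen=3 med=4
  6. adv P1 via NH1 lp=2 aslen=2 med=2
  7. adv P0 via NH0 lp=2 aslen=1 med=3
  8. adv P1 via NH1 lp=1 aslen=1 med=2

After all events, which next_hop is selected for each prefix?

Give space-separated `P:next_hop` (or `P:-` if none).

Answer: P0:NH1 P1:NH0

Derivation:
Op 1: best P0=NH1 P1=-
Op 2: best P0=NH1 P1=NH0
Op 3: best P0=NH1 P1=NH0
Op 4: best P0=NH1 P1=-
Op 5: best P0=NH1 P1=NH0
Op 6: best P0=NH1 P1=NH0
Op 7: best P0=NH1 P1=NH0
Op 8: best P0=NH1 P1=NH0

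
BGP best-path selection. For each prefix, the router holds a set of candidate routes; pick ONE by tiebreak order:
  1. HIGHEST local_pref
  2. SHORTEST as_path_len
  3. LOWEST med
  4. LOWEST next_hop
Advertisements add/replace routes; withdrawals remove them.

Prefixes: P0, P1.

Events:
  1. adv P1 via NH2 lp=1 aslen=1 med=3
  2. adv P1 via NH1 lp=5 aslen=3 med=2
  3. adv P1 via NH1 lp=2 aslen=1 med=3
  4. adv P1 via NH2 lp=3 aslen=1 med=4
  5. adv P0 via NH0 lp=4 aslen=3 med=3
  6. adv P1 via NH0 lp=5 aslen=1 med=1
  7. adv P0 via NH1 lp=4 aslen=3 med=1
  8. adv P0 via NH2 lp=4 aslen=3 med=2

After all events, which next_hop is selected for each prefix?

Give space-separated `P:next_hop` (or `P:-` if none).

Answer: P0:NH1 P1:NH0

Derivation:
Op 1: best P0=- P1=NH2
Op 2: best P0=- P1=NH1
Op 3: best P0=- P1=NH1
Op 4: best P0=- P1=NH2
Op 5: best P0=NH0 P1=NH2
Op 6: best P0=NH0 P1=NH0
Op 7: best P0=NH1 P1=NH0
Op 8: best P0=NH1 P1=NH0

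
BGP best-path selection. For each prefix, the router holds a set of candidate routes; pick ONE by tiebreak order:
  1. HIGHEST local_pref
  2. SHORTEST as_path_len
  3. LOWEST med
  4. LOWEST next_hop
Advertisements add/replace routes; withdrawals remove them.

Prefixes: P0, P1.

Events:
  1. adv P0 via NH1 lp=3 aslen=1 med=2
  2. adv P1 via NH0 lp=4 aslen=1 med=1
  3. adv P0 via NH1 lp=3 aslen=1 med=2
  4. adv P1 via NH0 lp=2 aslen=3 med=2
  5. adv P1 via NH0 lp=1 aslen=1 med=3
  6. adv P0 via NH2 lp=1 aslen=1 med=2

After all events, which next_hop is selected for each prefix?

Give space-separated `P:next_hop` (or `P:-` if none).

Answer: P0:NH1 P1:NH0

Derivation:
Op 1: best P0=NH1 P1=-
Op 2: best P0=NH1 P1=NH0
Op 3: best P0=NH1 P1=NH0
Op 4: best P0=NH1 P1=NH0
Op 5: best P0=NH1 P1=NH0
Op 6: best P0=NH1 P1=NH0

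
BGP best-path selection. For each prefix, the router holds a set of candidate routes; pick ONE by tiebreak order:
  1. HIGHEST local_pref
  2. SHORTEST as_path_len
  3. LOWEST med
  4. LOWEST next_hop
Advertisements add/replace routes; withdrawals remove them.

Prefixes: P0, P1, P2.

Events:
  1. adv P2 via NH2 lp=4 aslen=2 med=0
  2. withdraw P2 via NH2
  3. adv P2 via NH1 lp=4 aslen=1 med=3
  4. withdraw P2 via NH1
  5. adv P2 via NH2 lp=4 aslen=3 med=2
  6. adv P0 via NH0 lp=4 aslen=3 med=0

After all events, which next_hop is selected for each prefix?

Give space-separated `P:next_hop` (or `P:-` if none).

Answer: P0:NH0 P1:- P2:NH2

Derivation:
Op 1: best P0=- P1=- P2=NH2
Op 2: best P0=- P1=- P2=-
Op 3: best P0=- P1=- P2=NH1
Op 4: best P0=- P1=- P2=-
Op 5: best P0=- P1=- P2=NH2
Op 6: best P0=NH0 P1=- P2=NH2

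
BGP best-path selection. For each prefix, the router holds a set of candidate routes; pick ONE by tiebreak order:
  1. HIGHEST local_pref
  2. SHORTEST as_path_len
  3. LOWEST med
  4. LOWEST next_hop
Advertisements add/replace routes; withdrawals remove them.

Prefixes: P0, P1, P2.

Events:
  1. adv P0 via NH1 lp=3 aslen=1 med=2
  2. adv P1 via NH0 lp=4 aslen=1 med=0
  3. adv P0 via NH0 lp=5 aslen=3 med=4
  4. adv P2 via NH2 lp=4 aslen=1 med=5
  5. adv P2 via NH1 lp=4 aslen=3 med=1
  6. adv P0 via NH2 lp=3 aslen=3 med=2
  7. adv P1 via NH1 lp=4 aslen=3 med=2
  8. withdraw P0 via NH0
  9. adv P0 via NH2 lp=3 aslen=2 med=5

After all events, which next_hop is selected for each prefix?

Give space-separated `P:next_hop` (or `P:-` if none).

Answer: P0:NH1 P1:NH0 P2:NH2

Derivation:
Op 1: best P0=NH1 P1=- P2=-
Op 2: best P0=NH1 P1=NH0 P2=-
Op 3: best P0=NH0 P1=NH0 P2=-
Op 4: best P0=NH0 P1=NH0 P2=NH2
Op 5: best P0=NH0 P1=NH0 P2=NH2
Op 6: best P0=NH0 P1=NH0 P2=NH2
Op 7: best P0=NH0 P1=NH0 P2=NH2
Op 8: best P0=NH1 P1=NH0 P2=NH2
Op 9: best P0=NH1 P1=NH0 P2=NH2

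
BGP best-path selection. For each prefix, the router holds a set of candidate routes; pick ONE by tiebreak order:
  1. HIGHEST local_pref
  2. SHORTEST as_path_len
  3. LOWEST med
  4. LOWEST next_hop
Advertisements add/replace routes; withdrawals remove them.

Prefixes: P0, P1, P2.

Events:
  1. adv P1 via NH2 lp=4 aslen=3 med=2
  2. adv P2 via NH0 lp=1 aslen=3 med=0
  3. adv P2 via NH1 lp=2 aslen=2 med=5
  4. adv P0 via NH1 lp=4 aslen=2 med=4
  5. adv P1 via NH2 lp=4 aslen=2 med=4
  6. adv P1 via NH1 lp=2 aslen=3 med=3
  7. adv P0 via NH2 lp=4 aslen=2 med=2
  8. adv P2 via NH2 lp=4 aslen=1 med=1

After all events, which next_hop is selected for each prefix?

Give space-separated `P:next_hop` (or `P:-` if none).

Op 1: best P0=- P1=NH2 P2=-
Op 2: best P0=- P1=NH2 P2=NH0
Op 3: best P0=- P1=NH2 P2=NH1
Op 4: best P0=NH1 P1=NH2 P2=NH1
Op 5: best P0=NH1 P1=NH2 P2=NH1
Op 6: best P0=NH1 P1=NH2 P2=NH1
Op 7: best P0=NH2 P1=NH2 P2=NH1
Op 8: best P0=NH2 P1=NH2 P2=NH2

Answer: P0:NH2 P1:NH2 P2:NH2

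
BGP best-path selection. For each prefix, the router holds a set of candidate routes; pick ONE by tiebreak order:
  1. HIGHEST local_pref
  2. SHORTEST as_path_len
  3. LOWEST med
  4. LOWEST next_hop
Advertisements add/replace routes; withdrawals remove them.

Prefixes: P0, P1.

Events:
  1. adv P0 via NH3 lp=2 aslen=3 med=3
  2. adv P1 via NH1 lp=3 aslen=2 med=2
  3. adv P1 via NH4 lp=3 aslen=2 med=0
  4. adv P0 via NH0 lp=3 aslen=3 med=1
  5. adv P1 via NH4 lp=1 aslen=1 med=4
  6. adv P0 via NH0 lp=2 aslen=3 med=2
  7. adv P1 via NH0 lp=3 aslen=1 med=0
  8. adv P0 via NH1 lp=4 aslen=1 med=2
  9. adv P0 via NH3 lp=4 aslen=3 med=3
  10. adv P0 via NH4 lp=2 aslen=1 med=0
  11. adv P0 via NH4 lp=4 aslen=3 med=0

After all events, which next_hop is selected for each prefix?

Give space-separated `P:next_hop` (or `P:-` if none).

Answer: P0:NH1 P1:NH0

Derivation:
Op 1: best P0=NH3 P1=-
Op 2: best P0=NH3 P1=NH1
Op 3: best P0=NH3 P1=NH4
Op 4: best P0=NH0 P1=NH4
Op 5: best P0=NH0 P1=NH1
Op 6: best P0=NH0 P1=NH1
Op 7: best P0=NH0 P1=NH0
Op 8: best P0=NH1 P1=NH0
Op 9: best P0=NH1 P1=NH0
Op 10: best P0=NH1 P1=NH0
Op 11: best P0=NH1 P1=NH0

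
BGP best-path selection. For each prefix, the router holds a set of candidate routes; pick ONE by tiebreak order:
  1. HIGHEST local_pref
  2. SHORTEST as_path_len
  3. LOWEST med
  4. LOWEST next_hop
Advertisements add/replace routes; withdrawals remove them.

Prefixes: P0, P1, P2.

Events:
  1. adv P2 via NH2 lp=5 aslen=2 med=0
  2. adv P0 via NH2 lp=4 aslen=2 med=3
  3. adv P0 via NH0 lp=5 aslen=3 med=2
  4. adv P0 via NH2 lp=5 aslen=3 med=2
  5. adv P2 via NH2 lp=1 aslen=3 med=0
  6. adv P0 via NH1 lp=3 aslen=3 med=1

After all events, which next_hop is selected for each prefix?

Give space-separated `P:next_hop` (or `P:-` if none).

Op 1: best P0=- P1=- P2=NH2
Op 2: best P0=NH2 P1=- P2=NH2
Op 3: best P0=NH0 P1=- P2=NH2
Op 4: best P0=NH0 P1=- P2=NH2
Op 5: best P0=NH0 P1=- P2=NH2
Op 6: best P0=NH0 P1=- P2=NH2

Answer: P0:NH0 P1:- P2:NH2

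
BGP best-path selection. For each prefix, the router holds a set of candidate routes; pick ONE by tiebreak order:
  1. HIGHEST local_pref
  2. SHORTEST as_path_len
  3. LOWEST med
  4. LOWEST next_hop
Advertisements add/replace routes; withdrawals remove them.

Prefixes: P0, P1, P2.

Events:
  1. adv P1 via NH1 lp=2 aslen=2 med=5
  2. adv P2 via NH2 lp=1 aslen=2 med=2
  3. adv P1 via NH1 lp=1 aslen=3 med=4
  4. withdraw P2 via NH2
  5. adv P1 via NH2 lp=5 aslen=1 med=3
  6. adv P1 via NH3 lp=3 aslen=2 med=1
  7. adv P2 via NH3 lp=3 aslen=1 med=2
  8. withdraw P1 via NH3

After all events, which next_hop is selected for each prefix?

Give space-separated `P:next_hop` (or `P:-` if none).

Op 1: best P0=- P1=NH1 P2=-
Op 2: best P0=- P1=NH1 P2=NH2
Op 3: best P0=- P1=NH1 P2=NH2
Op 4: best P0=- P1=NH1 P2=-
Op 5: best P0=- P1=NH2 P2=-
Op 6: best P0=- P1=NH2 P2=-
Op 7: best P0=- P1=NH2 P2=NH3
Op 8: best P0=- P1=NH2 P2=NH3

Answer: P0:- P1:NH2 P2:NH3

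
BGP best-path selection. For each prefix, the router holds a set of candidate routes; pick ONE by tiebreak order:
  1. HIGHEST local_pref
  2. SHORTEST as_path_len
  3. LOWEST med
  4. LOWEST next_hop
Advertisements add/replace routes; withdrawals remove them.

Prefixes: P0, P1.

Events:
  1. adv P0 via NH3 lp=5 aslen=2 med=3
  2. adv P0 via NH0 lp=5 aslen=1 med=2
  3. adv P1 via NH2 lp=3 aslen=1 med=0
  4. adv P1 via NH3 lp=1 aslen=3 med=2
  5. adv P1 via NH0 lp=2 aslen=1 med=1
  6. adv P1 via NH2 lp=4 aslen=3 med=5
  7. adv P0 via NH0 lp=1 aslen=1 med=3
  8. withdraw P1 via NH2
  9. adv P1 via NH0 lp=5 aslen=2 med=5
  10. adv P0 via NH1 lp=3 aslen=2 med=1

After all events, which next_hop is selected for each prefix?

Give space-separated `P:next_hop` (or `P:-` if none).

Answer: P0:NH3 P1:NH0

Derivation:
Op 1: best P0=NH3 P1=-
Op 2: best P0=NH0 P1=-
Op 3: best P0=NH0 P1=NH2
Op 4: best P0=NH0 P1=NH2
Op 5: best P0=NH0 P1=NH2
Op 6: best P0=NH0 P1=NH2
Op 7: best P0=NH3 P1=NH2
Op 8: best P0=NH3 P1=NH0
Op 9: best P0=NH3 P1=NH0
Op 10: best P0=NH3 P1=NH0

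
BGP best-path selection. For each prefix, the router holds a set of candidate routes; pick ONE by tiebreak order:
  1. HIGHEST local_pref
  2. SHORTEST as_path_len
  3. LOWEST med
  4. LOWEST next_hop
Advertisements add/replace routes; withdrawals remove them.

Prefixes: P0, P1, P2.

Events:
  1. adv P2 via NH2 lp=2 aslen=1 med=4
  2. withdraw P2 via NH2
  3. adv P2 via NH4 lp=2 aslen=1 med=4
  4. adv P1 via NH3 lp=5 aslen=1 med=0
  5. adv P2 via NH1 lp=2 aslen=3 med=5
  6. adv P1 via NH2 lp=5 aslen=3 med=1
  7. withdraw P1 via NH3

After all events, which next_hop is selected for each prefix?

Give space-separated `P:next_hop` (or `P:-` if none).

Op 1: best P0=- P1=- P2=NH2
Op 2: best P0=- P1=- P2=-
Op 3: best P0=- P1=- P2=NH4
Op 4: best P0=- P1=NH3 P2=NH4
Op 5: best P0=- P1=NH3 P2=NH4
Op 6: best P0=- P1=NH3 P2=NH4
Op 7: best P0=- P1=NH2 P2=NH4

Answer: P0:- P1:NH2 P2:NH4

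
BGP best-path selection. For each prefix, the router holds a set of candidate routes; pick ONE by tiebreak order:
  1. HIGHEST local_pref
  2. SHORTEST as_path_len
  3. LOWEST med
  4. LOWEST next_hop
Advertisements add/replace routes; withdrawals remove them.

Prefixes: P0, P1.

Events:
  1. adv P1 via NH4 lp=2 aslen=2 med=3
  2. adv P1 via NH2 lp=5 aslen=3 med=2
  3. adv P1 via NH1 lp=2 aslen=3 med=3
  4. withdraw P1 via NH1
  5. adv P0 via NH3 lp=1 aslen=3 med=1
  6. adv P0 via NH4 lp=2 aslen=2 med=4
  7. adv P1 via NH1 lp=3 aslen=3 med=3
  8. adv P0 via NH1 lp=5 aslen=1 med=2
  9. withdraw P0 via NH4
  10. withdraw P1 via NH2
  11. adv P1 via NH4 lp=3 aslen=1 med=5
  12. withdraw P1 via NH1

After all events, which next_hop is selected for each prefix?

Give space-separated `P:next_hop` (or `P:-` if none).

Op 1: best P0=- P1=NH4
Op 2: best P0=- P1=NH2
Op 3: best P0=- P1=NH2
Op 4: best P0=- P1=NH2
Op 5: best P0=NH3 P1=NH2
Op 6: best P0=NH4 P1=NH2
Op 7: best P0=NH4 P1=NH2
Op 8: best P0=NH1 P1=NH2
Op 9: best P0=NH1 P1=NH2
Op 10: best P0=NH1 P1=NH1
Op 11: best P0=NH1 P1=NH4
Op 12: best P0=NH1 P1=NH4

Answer: P0:NH1 P1:NH4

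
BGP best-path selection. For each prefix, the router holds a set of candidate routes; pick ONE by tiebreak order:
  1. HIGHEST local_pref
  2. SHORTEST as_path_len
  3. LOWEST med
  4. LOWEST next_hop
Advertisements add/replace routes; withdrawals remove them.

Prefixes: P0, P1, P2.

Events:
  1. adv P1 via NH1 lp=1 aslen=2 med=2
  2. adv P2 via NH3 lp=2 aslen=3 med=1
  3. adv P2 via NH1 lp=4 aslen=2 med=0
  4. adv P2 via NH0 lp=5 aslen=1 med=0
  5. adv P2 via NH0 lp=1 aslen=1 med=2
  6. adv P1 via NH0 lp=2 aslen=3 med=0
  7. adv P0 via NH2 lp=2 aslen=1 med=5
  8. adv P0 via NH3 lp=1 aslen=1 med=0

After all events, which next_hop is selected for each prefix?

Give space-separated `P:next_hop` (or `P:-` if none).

Answer: P0:NH2 P1:NH0 P2:NH1

Derivation:
Op 1: best P0=- P1=NH1 P2=-
Op 2: best P0=- P1=NH1 P2=NH3
Op 3: best P0=- P1=NH1 P2=NH1
Op 4: best P0=- P1=NH1 P2=NH0
Op 5: best P0=- P1=NH1 P2=NH1
Op 6: best P0=- P1=NH0 P2=NH1
Op 7: best P0=NH2 P1=NH0 P2=NH1
Op 8: best P0=NH2 P1=NH0 P2=NH1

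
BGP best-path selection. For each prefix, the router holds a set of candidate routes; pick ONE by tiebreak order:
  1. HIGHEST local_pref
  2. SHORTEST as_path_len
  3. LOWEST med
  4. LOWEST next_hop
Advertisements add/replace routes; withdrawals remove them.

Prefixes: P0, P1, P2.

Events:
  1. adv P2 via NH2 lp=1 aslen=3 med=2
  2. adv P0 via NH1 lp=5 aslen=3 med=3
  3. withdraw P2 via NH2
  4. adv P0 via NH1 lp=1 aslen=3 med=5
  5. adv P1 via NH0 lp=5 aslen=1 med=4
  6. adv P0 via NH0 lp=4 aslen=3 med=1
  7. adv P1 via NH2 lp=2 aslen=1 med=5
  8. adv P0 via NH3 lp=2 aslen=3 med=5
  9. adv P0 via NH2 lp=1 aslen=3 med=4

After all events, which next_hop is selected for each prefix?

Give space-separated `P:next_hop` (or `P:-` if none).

Op 1: best P0=- P1=- P2=NH2
Op 2: best P0=NH1 P1=- P2=NH2
Op 3: best P0=NH1 P1=- P2=-
Op 4: best P0=NH1 P1=- P2=-
Op 5: best P0=NH1 P1=NH0 P2=-
Op 6: best P0=NH0 P1=NH0 P2=-
Op 7: best P0=NH0 P1=NH0 P2=-
Op 8: best P0=NH0 P1=NH0 P2=-
Op 9: best P0=NH0 P1=NH0 P2=-

Answer: P0:NH0 P1:NH0 P2:-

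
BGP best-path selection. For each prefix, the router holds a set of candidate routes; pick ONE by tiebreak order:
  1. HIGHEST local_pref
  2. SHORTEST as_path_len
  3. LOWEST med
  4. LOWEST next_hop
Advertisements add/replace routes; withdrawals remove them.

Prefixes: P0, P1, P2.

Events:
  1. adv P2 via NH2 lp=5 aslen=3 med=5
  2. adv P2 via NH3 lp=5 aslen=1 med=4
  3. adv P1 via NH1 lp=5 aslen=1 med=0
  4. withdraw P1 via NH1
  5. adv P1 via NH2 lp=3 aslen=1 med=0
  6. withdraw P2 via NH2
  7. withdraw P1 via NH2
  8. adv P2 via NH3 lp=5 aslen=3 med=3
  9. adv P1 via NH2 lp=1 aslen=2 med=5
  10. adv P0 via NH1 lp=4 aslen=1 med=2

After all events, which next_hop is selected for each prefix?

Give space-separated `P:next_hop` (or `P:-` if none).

Op 1: best P0=- P1=- P2=NH2
Op 2: best P0=- P1=- P2=NH3
Op 3: best P0=- P1=NH1 P2=NH3
Op 4: best P0=- P1=- P2=NH3
Op 5: best P0=- P1=NH2 P2=NH3
Op 6: best P0=- P1=NH2 P2=NH3
Op 7: best P0=- P1=- P2=NH3
Op 8: best P0=- P1=- P2=NH3
Op 9: best P0=- P1=NH2 P2=NH3
Op 10: best P0=NH1 P1=NH2 P2=NH3

Answer: P0:NH1 P1:NH2 P2:NH3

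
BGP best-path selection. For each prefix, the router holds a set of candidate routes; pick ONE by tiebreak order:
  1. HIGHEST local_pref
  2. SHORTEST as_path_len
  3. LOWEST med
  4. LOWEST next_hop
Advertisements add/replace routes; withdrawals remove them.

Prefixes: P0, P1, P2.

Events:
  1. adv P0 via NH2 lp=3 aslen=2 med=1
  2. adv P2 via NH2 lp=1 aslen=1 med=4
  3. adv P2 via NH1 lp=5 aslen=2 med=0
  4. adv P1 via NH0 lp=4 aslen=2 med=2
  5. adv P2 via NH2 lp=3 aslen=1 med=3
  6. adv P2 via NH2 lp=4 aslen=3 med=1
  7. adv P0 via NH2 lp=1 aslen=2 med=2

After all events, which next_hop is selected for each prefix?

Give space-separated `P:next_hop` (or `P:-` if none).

Answer: P0:NH2 P1:NH0 P2:NH1

Derivation:
Op 1: best P0=NH2 P1=- P2=-
Op 2: best P0=NH2 P1=- P2=NH2
Op 3: best P0=NH2 P1=- P2=NH1
Op 4: best P0=NH2 P1=NH0 P2=NH1
Op 5: best P0=NH2 P1=NH0 P2=NH1
Op 6: best P0=NH2 P1=NH0 P2=NH1
Op 7: best P0=NH2 P1=NH0 P2=NH1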